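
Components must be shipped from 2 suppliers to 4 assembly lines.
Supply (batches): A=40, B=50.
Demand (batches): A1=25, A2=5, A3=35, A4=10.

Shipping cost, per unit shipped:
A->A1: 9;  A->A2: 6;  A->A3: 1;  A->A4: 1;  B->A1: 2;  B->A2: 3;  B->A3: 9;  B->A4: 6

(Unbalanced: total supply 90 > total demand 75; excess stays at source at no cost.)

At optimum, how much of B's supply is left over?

An optimal plan:
  A–A3: 35 batches
  A–A4: 5 batches
  B–A1: 25 batches
  B–A2: 5 batches
  B–A4: 5 batches
Total cost = 135.
B ships 35 of its 50, leaving 15.

15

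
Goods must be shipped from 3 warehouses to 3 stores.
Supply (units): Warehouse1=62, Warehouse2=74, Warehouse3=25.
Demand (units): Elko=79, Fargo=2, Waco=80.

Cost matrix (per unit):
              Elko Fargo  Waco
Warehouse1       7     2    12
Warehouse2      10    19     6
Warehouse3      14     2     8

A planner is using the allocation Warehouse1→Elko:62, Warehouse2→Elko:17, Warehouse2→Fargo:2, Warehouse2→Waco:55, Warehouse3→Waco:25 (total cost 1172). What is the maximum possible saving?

38

Current plan cost = 62·7 + 17·10 + 2·19 + 55·6 + 25·8 = 1172.
Optimal plan:
  Warehouse1→Elko: 62 × 7 = 434
  Warehouse2→Elko: 17 × 10 = 170
  Warehouse2→Waco: 57 × 6 = 342
  Warehouse3→Fargo: 2 × 2 = 4
  Warehouse3→Waco: 23 × 8 = 184
Optimal cost = 1134.
Saving = 1172 − 1134 = 38.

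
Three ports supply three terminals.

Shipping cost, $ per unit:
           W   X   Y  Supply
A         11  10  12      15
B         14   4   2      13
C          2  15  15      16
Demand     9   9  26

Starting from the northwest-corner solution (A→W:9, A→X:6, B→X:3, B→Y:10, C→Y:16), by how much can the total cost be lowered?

120

Current plan cost = 9·11 + 6·10 + 3·4 + 10·2 + 16·15 = $431.
Optimal plan:
  A→X: 9 × $10 = $90
  A→Y: 6 × $12 = $72
  B→Y: 13 × $2 = $26
  C→W: 9 × $2 = $18
  C→Y: 7 × $15 = $105
Optimal cost = $311.
Saving = 431 − 311 = $120.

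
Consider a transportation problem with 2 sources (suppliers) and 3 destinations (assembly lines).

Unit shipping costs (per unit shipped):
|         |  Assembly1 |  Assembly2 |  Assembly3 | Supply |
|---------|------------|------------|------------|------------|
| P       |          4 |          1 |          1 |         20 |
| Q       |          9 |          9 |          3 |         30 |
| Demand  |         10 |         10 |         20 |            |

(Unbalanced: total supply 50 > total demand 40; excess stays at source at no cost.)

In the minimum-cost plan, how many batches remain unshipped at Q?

Minimum-cost shipments:
  P->Assembly1: 10 × 4 = 40
  P->Assembly2: 10 × 1 = 10
  Q->Assembly3: 20 × 3 = 60
Total cost = 110.
Q ships 20 of its 30, leaving 10.

10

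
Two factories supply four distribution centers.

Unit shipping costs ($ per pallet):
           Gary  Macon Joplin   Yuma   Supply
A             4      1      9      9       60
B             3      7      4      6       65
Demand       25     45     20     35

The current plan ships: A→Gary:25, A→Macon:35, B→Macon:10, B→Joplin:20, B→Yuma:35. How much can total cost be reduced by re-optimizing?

70

Current plan cost = 25·4 + 35·1 + 10·7 + 20·4 + 35·6 = $495.
Optimal plan:
  A->Gary: 15 × $4 = $60
  A->Macon: 45 × $1 = $45
  B->Gary: 10 × $3 = $30
  B->Joplin: 20 × $4 = $80
  B->Yuma: 35 × $6 = $210
Optimal cost = $425.
Saving = 495 − 425 = $70.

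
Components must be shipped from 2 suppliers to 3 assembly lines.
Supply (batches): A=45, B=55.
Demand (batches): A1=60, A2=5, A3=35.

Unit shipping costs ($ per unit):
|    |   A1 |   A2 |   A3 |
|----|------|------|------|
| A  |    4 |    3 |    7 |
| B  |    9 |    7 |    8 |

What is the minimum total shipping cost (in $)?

A cheapest plan:
  A->A1: 45 × $4 = $180
  B->A1: 15 × $9 = $135
  B->A2: 5 × $7 = $35
  B->A3: 35 × $8 = $280
Total = 180 + 135 + 35 + 280 = $630.

630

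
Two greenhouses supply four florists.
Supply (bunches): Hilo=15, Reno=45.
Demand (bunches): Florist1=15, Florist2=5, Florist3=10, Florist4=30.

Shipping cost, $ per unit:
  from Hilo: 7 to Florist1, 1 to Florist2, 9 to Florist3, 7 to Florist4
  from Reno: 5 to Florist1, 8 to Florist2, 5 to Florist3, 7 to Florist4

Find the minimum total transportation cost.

340

One minimum-cost allocation:
  Hilo–Florist2: 5 × $1 = $5
  Hilo–Florist4: 10 × $7 = $70
  Reno–Florist1: 15 × $5 = $75
  Reno–Florist3: 10 × $5 = $50
  Reno–Florist4: 20 × $7 = $140
Total = 5 + 70 + 75 + 50 + 140 = $340.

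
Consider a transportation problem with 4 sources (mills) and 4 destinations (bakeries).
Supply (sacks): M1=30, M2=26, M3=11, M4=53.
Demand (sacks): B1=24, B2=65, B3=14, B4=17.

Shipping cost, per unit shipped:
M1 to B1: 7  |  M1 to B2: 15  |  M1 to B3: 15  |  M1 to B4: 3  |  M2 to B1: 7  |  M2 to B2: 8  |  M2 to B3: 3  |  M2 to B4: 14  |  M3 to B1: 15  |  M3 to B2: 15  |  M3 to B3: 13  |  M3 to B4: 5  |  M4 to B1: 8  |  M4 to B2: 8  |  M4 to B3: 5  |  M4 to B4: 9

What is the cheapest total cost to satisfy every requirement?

A cheapest plan:
  M1–B1: 24 sacks
  M1–B4: 6 sacks
  M2–B2: 12 sacks
  M2–B3: 14 sacks
  M3–B4: 11 sacks
  M4–B2: 53 sacks
Total cost = 803.

803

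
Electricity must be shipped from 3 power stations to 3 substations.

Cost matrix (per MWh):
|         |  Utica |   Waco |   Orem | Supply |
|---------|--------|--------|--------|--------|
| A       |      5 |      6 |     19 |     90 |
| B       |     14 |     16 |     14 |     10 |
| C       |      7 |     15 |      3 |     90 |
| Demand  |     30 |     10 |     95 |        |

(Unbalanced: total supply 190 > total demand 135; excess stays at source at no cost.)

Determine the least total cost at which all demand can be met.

550

One minimum-cost allocation:
  A to Utica: 30 MWh
  A to Waco: 10 MWh
  B to Orem: 5 MWh
  C to Orem: 90 MWh
Total cost = 550.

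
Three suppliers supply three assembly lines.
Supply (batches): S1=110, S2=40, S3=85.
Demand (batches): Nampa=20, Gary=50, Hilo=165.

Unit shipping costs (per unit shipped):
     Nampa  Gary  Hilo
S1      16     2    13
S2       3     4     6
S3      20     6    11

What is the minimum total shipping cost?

1995

One minimum-cost allocation:
  S1–Gary: 50 batches
  S1–Hilo: 60 batches
  S2–Nampa: 20 batches
  S2–Hilo: 20 batches
  S3–Hilo: 85 batches
Total cost = 1995.
(Supply check: S1 ships 110; S2 ships 40; S3 ships 85.)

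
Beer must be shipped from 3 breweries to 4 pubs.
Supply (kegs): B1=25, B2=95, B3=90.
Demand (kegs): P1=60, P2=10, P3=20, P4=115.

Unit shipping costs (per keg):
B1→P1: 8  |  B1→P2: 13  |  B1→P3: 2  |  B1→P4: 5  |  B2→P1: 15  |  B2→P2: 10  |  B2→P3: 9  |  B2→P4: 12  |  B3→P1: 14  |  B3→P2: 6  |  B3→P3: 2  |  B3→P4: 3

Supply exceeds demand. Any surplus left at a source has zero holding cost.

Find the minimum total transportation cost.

Optimal allocation:
  B1→P3: 20 × 2 = 40
  B1→P4: 5 × 5 = 25
  B2→P1: 60 × 15 = 900
  B2→P2: 10 × 10 = 100
  B2→P4: 20 × 12 = 240
  B3→P4: 90 × 3 = 270
Total = 40 + 25 + 900 + 100 + 240 + 270 = 1575.
(Supply check: B1 ships 25; B2 ships 90; B3 ships 90.)

1575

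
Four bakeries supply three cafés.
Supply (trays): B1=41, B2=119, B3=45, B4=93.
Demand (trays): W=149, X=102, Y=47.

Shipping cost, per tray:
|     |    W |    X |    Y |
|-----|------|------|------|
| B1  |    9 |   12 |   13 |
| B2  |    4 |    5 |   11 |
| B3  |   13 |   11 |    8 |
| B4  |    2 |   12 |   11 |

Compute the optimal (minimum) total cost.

1501

An optimal shipping plan:
  B1→W: 39 × 9 = 351
  B1→Y: 2 × 13 = 26
  B2→W: 17 × 4 = 68
  B2→X: 102 × 5 = 510
  B3→Y: 45 × 8 = 360
  B4→W: 93 × 2 = 186
Total = 351 + 26 + 68 + 510 + 360 + 186 = 1501.
(Supply check: B1 ships 41; B2 ships 119; B3 ships 45; B4 ships 93.)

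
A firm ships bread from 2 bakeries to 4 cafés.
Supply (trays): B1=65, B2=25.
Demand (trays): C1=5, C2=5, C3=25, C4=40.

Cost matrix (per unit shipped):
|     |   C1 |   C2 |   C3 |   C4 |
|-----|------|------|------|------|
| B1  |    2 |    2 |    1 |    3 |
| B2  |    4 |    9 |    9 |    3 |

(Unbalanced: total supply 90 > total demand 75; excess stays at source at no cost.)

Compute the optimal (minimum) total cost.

165

An optimal shipping plan:
  B1->C1: 5 × 2 = 10
  B1->C2: 5 × 2 = 10
  B1->C3: 25 × 1 = 25
  B1->C4: 15 × 3 = 45
  B2->C4: 25 × 3 = 75
Total = 10 + 10 + 25 + 45 + 75 = 165.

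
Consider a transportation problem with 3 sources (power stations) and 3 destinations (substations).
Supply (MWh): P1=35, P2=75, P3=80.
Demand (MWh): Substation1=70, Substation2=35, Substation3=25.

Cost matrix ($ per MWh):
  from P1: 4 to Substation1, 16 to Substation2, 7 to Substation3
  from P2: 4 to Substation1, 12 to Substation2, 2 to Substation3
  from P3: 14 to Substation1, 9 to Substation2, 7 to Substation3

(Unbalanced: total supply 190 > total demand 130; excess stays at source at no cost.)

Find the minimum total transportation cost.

645

Optimal allocation:
  P1–Substation1: 20 MWh
  P2–Substation1: 50 MWh
  P2–Substation3: 25 MWh
  P3–Substation2: 35 MWh
Total cost = $645.
(Supply check: P1 ships 20; P2 ships 75; P3 ships 35.)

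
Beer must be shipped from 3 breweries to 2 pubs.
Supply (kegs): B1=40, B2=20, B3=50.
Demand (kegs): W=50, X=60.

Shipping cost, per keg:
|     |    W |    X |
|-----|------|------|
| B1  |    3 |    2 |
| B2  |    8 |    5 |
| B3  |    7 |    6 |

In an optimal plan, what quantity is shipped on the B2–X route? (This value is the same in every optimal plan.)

Optimal shipments:
  B1 to W: 40 × 3 = 120
  B2 to X: 20 × 5 = 100
  B3 to W: 10 × 7 = 70
  B3 to X: 40 × 6 = 240
Total cost = 530.
So B2→X carries 20 kegs.

20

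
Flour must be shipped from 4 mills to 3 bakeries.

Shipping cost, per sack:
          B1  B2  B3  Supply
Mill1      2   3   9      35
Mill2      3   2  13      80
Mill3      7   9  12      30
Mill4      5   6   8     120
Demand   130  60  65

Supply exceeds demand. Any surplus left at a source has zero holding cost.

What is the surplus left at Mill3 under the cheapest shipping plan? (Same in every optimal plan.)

10

An optimal plan:
  Mill1–B1: 35 sacks
  Mill2–B1: 20 sacks
  Mill2–B2: 60 sacks
  Mill3–B1: 20 sacks
  Mill4–B1: 55 sacks
  Mill4–B3: 65 sacks
Total cost = 1185.
Mill3 ships 20 of its 30, leaving 10.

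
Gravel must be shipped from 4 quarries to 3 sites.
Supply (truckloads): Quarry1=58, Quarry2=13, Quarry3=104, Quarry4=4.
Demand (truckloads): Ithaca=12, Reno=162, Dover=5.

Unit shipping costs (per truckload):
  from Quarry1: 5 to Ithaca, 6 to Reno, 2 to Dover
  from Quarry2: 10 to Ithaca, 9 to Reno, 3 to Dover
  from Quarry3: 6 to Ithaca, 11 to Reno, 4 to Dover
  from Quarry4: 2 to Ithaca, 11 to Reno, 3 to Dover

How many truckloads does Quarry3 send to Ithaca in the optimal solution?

8

The minimum-cost plan:
  Quarry1→Reno: 58 × 6 = 348
  Quarry2→Reno: 13 × 9 = 117
  Quarry3→Ithaca: 8 × 6 = 48
  Quarry3→Reno: 91 × 11 = 1001
  Quarry3→Dover: 5 × 4 = 20
  Quarry4→Ithaca: 4 × 2 = 8
Total cost = 1542.
So Quarry3→Ithaca carries 8 truckloads.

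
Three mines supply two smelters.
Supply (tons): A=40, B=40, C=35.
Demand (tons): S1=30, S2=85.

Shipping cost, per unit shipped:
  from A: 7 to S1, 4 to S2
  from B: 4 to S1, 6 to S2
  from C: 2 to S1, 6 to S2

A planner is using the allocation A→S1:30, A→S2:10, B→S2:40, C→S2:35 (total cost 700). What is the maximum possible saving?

210

Current plan cost = 30·7 + 10·4 + 40·6 + 35·6 = 700.
Optimal plan:
  A->S2: 40 × 4 = 160
  B->S2: 40 × 6 = 240
  C->S1: 30 × 2 = 60
  C->S2: 5 × 6 = 30
Optimal cost = 490.
Saving = 700 − 490 = 210.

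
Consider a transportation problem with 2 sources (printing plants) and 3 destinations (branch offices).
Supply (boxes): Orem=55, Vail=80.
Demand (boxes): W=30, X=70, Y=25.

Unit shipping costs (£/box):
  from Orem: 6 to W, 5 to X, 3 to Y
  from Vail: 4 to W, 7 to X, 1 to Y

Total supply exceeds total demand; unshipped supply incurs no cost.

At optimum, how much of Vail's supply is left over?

Minimum-cost shipments:
  Orem to X: 55 × £5 = £275
  Vail to W: 30 × £4 = £120
  Vail to X: 15 × £7 = £105
  Vail to Y: 25 × £1 = £25
Total cost = £525.
Vail ships 70 of its 80, leaving 10.

10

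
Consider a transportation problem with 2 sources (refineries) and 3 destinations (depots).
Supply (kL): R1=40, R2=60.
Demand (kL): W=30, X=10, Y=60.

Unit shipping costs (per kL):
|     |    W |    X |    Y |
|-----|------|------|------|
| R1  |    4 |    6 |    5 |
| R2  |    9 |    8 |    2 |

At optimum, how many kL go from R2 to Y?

60

Optimal shipments:
  R1→W: 30 × 4 = 120
  R1→X: 10 × 6 = 60
  R2→Y: 60 × 2 = 120
Total cost = 300.
So R2→Y carries 60 kL.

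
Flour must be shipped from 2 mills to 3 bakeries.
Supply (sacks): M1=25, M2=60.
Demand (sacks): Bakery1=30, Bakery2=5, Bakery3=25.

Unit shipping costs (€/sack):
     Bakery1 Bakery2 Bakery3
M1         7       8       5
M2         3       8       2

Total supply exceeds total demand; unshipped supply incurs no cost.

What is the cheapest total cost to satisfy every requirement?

An optimal shipping plan:
  M1->Bakery2: 5 sacks
  M2->Bakery1: 30 sacks
  M2->Bakery3: 25 sacks
Total cost = €180.

180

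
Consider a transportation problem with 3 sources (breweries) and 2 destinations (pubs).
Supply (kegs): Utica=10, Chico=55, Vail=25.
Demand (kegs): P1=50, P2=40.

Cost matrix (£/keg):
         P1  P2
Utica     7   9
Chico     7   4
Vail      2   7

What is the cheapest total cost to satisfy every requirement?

Optimal allocation:
  Utica->P1: 10 kegs
  Chico->P1: 15 kegs
  Chico->P2: 40 kegs
  Vail->P1: 25 kegs
Total cost = £385.
(Supply check: Utica ships 10; Chico ships 55; Vail ships 25.)

385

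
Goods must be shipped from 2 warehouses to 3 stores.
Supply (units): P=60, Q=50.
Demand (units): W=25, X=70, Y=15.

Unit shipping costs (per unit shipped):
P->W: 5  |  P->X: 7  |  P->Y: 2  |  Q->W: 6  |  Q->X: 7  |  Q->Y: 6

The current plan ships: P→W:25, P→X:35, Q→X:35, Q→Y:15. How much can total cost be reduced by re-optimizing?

60

Current plan cost = 25·5 + 35·7 + 35·7 + 15·6 = 705.
Optimal plan:
  P->W: 25 × 5 = 125
  P->X: 20 × 7 = 140
  P->Y: 15 × 2 = 30
  Q->X: 50 × 7 = 350
Optimal cost = 645.
Saving = 705 − 645 = 60.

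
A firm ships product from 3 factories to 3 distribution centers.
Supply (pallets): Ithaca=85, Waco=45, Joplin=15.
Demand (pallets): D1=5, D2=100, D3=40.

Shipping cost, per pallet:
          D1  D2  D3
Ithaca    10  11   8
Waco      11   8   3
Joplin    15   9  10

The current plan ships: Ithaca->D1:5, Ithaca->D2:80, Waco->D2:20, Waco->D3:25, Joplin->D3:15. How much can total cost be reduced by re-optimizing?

90

Current plan cost = 5·10 + 80·11 + 20·8 + 25·3 + 15·10 = 1315.
Optimal plan:
  Ithaca to D1: 5 pallets
  Ithaca to D2: 80 pallets
  Waco to D2: 5 pallets
  Waco to D3: 40 pallets
  Joplin to D2: 15 pallets
Optimal cost = 1225.
Saving = 1315 − 1225 = 90.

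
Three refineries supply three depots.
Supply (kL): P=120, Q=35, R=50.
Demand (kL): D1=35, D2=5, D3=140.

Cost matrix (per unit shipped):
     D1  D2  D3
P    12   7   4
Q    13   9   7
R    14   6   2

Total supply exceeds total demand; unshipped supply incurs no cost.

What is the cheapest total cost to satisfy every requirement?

925

Optimal allocation:
  P->D1: 25 × 12 = 300
  P->D2: 5 × 7 = 35
  P->D3: 90 × 4 = 360
  Q->D1: 10 × 13 = 130
  R->D3: 50 × 2 = 100
Total = 300 + 35 + 360 + 130 + 100 = 925.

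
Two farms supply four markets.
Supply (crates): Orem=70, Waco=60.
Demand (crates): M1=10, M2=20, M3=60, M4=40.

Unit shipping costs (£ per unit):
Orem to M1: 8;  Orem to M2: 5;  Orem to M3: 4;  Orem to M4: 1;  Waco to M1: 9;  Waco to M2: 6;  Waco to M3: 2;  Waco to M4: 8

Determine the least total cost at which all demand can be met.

340

A cheapest plan:
  Orem→M1: 10 × £8 = £80
  Orem→M2: 20 × £5 = £100
  Orem→M4: 40 × £1 = £40
  Waco→M3: 60 × £2 = £120
Total = 80 + 100 + 40 + 120 = £340.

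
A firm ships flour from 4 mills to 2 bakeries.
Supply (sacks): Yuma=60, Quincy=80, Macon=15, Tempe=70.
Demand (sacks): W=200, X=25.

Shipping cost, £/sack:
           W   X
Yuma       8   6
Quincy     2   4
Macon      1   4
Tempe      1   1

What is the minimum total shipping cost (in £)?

675

One minimum-cost allocation:
  Yuma->W: 35 × £8 = £280
  Yuma->X: 25 × £6 = £150
  Quincy->W: 80 × £2 = £160
  Macon->W: 15 × £1 = £15
  Tempe->W: 70 × £1 = £70
Total = 280 + 150 + 160 + 15 + 70 = £675.
(Supply check: Yuma ships 60; Quincy ships 80; Macon ships 15; Tempe ships 70.)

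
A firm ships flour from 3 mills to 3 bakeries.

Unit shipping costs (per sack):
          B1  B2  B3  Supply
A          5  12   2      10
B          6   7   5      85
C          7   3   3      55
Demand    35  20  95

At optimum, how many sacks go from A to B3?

10

The minimum-cost plan:
  A->B3: 10 × 2 = 20
  B->B1: 35 × 6 = 210
  B->B3: 50 × 5 = 250
  C->B2: 20 × 3 = 60
  C->B3: 35 × 3 = 105
Total cost = 645.
So A→B3 carries 10 sacks.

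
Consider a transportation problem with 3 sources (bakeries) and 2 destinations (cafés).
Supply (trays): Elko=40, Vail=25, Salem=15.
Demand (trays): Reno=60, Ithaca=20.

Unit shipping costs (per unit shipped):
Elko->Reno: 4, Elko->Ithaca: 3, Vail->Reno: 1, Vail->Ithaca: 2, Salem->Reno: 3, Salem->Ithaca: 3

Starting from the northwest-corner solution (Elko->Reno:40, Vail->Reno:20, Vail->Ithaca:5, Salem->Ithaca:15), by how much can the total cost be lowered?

Current plan cost = 40·4 + 20·1 + 5·2 + 15·3 = 235.
Optimal plan:
  Elko–Reno: 20 trays
  Elko–Ithaca: 20 trays
  Vail–Reno: 25 trays
  Salem–Reno: 15 trays
Optimal cost = 210.
Saving = 235 − 210 = 25.

25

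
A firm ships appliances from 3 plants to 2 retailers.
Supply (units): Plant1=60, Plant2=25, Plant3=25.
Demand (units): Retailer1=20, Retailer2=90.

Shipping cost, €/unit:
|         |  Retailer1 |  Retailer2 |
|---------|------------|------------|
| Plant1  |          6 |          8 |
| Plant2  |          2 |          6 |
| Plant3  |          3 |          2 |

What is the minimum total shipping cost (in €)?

600

Optimal allocation:
  Plant1→Retailer2: 60 × €8 = €480
  Plant2→Retailer1: 20 × €2 = €40
  Plant2→Retailer2: 5 × €6 = €30
  Plant3→Retailer2: 25 × €2 = €50
Total = 480 + 40 + 30 + 50 = €600.
(Supply check: Plant1 ships 60; Plant2 ships 25; Plant3 ships 25.)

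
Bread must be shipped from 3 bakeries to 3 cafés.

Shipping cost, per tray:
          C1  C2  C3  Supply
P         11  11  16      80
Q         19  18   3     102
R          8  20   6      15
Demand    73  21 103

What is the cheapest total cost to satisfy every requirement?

1304

Optimal allocation:
  P–C1: 59 trays
  P–C2: 21 trays
  Q–C3: 102 trays
  R–C1: 14 trays
  R–C3: 1 trays
Total cost = 1304.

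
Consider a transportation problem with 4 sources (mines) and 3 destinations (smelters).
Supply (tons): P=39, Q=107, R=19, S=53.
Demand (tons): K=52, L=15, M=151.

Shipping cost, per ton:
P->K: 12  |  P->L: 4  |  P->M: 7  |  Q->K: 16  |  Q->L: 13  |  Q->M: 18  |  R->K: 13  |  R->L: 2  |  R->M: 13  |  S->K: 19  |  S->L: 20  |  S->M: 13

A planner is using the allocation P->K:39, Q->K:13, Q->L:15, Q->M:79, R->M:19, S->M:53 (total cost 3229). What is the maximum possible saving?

363

Current plan cost = 39·12 + 13·16 + 15·13 + 79·18 + 19·13 + 53·13 = 3229.
Optimal plan:
  P to M: 39 × 7 = 273
  Q to K: 52 × 16 = 832
  Q to M: 55 × 18 = 990
  R to L: 15 × 2 = 30
  R to M: 4 × 13 = 52
  S to M: 53 × 13 = 689
Optimal cost = 2866.
Saving = 3229 − 2866 = 363.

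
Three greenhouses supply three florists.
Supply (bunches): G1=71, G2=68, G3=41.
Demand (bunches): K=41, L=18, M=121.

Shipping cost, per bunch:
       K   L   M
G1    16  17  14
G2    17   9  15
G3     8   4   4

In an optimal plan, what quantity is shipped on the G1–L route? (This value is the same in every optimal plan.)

0

The minimum-cost plan:
  G1->M: 71 × 14 = 994
  G2->K: 41 × 17 = 697
  G2->L: 18 × 9 = 162
  G2->M: 9 × 15 = 135
  G3->M: 41 × 4 = 164
Total cost = 2152.
The route G1→L is not used.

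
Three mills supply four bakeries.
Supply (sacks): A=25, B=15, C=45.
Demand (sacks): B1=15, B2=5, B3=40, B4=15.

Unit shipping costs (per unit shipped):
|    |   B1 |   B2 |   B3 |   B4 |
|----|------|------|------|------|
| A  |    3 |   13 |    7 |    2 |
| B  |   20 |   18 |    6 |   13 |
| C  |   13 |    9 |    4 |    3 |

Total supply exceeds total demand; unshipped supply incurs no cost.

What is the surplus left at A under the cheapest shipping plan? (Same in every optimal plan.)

0

Minimum-cost shipments:
  A–B1: 15 sacks
  A–B4: 10 sacks
  B–B3: 5 sacks
  C–B2: 5 sacks
  C–B3: 35 sacks
  C–B4: 5 sacks
Total cost = 295.
A ships 25 of its 25, leaving 0.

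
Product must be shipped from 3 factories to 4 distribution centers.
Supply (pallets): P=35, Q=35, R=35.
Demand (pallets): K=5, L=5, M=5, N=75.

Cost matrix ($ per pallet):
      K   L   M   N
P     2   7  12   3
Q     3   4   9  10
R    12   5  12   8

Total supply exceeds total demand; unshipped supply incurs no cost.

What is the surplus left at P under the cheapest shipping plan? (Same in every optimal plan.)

An optimal plan:
  P to N: 35 pallets
  Q to K: 5 pallets
  Q to L: 5 pallets
  Q to M: 5 pallets
  Q to N: 5 pallets
  R to N: 35 pallets
Total cost = $515.
P ships 35 of its 35, leaving 0.

0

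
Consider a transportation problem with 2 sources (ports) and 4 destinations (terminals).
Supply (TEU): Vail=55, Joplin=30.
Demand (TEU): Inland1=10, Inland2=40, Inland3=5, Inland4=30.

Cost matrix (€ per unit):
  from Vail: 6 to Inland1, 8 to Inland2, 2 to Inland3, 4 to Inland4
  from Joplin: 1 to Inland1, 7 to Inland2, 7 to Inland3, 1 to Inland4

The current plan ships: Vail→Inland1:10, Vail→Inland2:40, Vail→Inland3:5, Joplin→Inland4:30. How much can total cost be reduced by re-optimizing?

20

Current plan cost = 10·6 + 40·8 + 5·2 + 30·1 = €420.
Optimal plan:
  Vail to Inland2: 40 × €8 = €320
  Vail to Inland3: 5 × €2 = €10
  Vail to Inland4: 10 × €4 = €40
  Joplin to Inland1: 10 × €1 = €10
  Joplin to Inland4: 20 × €1 = €20
Optimal cost = €400.
Saving = 420 − 400 = €20.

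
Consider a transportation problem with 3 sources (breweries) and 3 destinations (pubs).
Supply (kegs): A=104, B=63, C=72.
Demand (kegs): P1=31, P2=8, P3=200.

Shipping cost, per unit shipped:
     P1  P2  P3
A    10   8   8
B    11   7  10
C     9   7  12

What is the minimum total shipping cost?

2193

A cheapest plan:
  A–P3: 104 × 8 = 832
  B–P3: 63 × 10 = 630
  C–P1: 31 × 9 = 279
  C–P2: 8 × 7 = 56
  C–P3: 33 × 12 = 396
Total = 832 + 630 + 279 + 56 + 396 = 2193.
(Supply check: A ships 104; B ships 63; C ships 72.)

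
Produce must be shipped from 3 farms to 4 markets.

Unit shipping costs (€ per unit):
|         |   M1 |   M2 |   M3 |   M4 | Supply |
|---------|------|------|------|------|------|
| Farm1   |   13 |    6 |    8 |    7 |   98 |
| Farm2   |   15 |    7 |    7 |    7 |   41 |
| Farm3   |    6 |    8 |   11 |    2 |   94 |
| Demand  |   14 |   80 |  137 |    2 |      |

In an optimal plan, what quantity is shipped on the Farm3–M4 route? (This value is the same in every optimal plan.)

2

Solving gives:
  Farm1->M2: 2 crates
  Farm1->M3: 96 crates
  Farm2->M3: 41 crates
  Farm3->M1: 14 crates
  Farm3->M2: 78 crates
  Farm3->M4: 2 crates
Total cost = €1779.
So Farm3→M4 carries 2 crates.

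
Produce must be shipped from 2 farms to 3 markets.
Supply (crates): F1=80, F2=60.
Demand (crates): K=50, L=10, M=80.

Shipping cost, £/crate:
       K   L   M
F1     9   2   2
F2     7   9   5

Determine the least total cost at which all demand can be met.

560

One minimum-cost allocation:
  F1->L: 10 × £2 = £20
  F1->M: 70 × £2 = £140
  F2->K: 50 × £7 = £350
  F2->M: 10 × £5 = £50
Total = 20 + 140 + 350 + 50 = £560.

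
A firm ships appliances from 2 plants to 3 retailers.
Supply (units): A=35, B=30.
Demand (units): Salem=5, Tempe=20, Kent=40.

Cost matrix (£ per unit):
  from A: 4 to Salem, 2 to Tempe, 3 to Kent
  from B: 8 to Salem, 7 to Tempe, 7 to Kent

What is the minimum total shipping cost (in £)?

300

A cheapest plan:
  A->Salem: 5 units
  A->Tempe: 20 units
  A->Kent: 10 units
  B->Kent: 30 units
Total cost = £300.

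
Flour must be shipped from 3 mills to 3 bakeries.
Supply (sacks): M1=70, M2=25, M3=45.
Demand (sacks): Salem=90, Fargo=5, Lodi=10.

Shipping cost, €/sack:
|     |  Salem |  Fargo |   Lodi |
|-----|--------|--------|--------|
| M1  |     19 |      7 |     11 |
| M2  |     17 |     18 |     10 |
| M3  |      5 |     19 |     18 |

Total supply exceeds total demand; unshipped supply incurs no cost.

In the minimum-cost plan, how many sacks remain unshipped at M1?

35

An optimal plan:
  M1–Salem: 20 sacks
  M1–Fargo: 5 sacks
  M1–Lodi: 10 sacks
  M2–Salem: 25 sacks
  M3–Salem: 45 sacks
Total cost = €1175.
M1 ships 35 of its 70, leaving 35.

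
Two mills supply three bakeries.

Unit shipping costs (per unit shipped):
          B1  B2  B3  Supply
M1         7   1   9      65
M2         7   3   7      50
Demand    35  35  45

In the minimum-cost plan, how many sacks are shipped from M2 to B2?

0

Optimal shipments:
  M1→B1: 30 sacks
  M1→B2: 35 sacks
  M2→B1: 5 sacks
  M2→B3: 45 sacks
Total cost = 595.
The route M2→B2 is not used.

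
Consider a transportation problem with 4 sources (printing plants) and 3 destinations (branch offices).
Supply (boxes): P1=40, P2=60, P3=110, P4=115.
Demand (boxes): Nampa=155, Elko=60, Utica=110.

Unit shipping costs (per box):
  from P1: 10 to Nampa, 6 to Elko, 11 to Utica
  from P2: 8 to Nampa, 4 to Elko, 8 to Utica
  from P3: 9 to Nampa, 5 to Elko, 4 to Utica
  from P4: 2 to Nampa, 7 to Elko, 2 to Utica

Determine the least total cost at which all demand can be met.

One minimum-cost allocation:
  P1->Elko: 40 × 6 = 240
  P2->Nampa: 40 × 8 = 320
  P2->Elko: 20 × 4 = 80
  P3->Utica: 110 × 4 = 440
  P4->Nampa: 115 × 2 = 230
Total = 240 + 320 + 80 + 440 + 230 = 1310.

1310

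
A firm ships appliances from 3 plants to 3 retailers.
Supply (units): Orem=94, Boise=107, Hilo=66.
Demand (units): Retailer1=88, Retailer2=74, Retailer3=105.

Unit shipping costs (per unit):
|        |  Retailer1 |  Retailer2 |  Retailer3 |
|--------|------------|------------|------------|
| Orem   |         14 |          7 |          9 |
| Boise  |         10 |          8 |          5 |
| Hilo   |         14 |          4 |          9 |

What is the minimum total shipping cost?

2069

An optimal shipping plan:
  Orem→Retailer2: 8 × 7 = 56
  Orem→Retailer3: 86 × 9 = 774
  Boise→Retailer1: 88 × 10 = 880
  Boise→Retailer3: 19 × 5 = 95
  Hilo→Retailer2: 66 × 4 = 264
Total = 56 + 774 + 880 + 95 + 264 = 2069.
(Supply check: Orem ships 94; Boise ships 107; Hilo ships 66.)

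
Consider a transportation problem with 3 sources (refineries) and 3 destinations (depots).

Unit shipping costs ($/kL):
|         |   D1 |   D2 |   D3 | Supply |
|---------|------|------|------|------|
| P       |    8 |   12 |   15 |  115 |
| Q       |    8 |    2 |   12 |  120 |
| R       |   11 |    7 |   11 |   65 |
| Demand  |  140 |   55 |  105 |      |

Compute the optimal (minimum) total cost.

2425

An optimal shipping plan:
  P to D1: 115 × $8 = $920
  Q to D1: 25 × $8 = $200
  Q to D2: 55 × $2 = $110
  Q to D3: 40 × $12 = $480
  R to D3: 65 × $11 = $715
Total = 920 + 200 + 110 + 480 + 715 = $2425.
(Supply check: P ships 115; Q ships 120; R ships 65.)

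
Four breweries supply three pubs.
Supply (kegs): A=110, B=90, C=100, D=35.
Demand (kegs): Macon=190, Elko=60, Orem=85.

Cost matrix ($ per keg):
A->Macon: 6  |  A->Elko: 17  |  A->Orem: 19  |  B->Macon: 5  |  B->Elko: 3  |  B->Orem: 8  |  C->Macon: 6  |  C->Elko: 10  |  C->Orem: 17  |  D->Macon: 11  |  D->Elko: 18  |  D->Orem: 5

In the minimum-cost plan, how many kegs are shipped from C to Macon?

Solving gives:
  A→Macon: 110 kegs
  B→Elko: 40 kegs
  B→Orem: 50 kegs
  C→Macon: 80 kegs
  C→Elko: 20 kegs
  D→Orem: 35 kegs
Total cost = $2035.
So C→Macon carries 80 kegs.

80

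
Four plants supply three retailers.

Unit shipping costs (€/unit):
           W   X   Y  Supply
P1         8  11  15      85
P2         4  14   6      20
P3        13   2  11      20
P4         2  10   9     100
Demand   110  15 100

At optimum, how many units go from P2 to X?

0

The minimum-cost plan:
  P1→W: 10 × €8 = €80
  P1→Y: 75 × €15 = €1125
  P2→Y: 20 × €6 = €120
  P3→X: 15 × €2 = €30
  P3→Y: 5 × €11 = €55
  P4→W: 100 × €2 = €200
Total cost = €1610.
The route P2→X is not used.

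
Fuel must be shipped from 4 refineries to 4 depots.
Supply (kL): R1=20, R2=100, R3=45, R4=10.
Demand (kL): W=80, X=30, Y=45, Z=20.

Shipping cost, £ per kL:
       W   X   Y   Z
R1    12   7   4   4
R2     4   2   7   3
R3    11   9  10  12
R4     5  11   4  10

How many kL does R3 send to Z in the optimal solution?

The minimum-cost plan:
  R1–Z: 20 × £4 = £80
  R2–W: 70 × £4 = £280
  R2–X: 30 × £2 = £60
  R3–Y: 45 × £10 = £450
  R4–W: 10 × £5 = £50
Total cost = £920.
The route R3→Z is not used.

0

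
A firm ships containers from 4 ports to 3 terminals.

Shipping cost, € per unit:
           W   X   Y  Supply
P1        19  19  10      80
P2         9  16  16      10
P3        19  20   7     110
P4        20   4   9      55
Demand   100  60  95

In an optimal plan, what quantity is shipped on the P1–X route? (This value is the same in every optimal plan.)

The minimum-cost plan:
  P1–W: 75 × €19 = €1425
  P1–X: 5 × €19 = €95
  P2–W: 10 × €9 = €90
  P3–W: 15 × €19 = €285
  P3–Y: 95 × €7 = €665
  P4–X: 55 × €4 = €220
Total cost = €2780.
So P1→X carries 5 TEU.

5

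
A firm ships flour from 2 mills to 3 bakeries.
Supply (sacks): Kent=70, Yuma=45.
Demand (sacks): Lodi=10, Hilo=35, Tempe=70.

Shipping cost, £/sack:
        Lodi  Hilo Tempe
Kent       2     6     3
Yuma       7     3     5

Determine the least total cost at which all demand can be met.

An optimal shipping plan:
  Kent→Lodi: 10 × £2 = £20
  Kent→Tempe: 60 × £3 = £180
  Yuma→Hilo: 35 × £3 = £105
  Yuma→Tempe: 10 × £5 = £50
Total = 20 + 180 + 105 + 50 = £355.
(Supply check: Kent ships 70; Yuma ships 45.)

355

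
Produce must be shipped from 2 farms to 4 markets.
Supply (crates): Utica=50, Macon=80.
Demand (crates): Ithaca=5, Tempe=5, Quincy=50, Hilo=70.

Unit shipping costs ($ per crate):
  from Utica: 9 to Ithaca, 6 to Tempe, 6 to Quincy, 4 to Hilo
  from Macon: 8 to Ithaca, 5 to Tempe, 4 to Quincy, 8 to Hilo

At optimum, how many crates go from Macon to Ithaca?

The minimum-cost plan:
  Utica to Hilo: 50 × $4 = $200
  Macon to Ithaca: 5 × $8 = $40
  Macon to Tempe: 5 × $5 = $25
  Macon to Quincy: 50 × $4 = $200
  Macon to Hilo: 20 × $8 = $160
Total cost = $625.
So Macon→Ithaca carries 5 crates.

5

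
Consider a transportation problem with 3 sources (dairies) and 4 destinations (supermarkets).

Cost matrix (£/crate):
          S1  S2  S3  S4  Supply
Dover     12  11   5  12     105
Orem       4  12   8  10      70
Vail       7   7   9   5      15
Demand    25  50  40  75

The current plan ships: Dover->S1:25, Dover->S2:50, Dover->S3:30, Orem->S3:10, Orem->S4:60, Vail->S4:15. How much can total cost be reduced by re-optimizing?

Current plan cost = 25·12 + 50·11 + 30·5 + 10·8 + 60·10 + 15·5 = £1755.
Optimal plan:
  Dover→S2: 50 × £11 = £550
  Dover→S3: 40 × £5 = £200
  Dover→S4: 15 × £12 = £180
  Orem→S1: 25 × £4 = £100
  Orem→S4: 45 × £10 = £450
  Vail→S4: 15 × £5 = £75
Optimal cost = £1555.
Saving = 1755 − 1555 = £200.

200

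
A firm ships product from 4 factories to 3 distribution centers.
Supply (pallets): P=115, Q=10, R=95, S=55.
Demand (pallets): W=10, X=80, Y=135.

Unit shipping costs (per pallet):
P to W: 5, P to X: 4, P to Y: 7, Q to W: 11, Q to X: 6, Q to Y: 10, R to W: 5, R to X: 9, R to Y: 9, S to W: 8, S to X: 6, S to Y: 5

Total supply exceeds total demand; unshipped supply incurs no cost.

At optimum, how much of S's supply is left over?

Minimum-cost shipments:
  P–X: 80 × 4 = 320
  P–Y: 35 × 7 = 245
  R–W: 10 × 5 = 50
  R–Y: 45 × 9 = 405
  S–Y: 55 × 5 = 275
Total cost = 1295.
S ships 55 of its 55, leaving 0.

0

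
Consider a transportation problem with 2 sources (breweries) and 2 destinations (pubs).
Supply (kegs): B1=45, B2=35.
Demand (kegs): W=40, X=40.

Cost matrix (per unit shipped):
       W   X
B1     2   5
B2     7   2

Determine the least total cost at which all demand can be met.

175

A cheapest plan:
  B1–W: 40 × 2 = 80
  B1–X: 5 × 5 = 25
  B2–X: 35 × 2 = 70
Total = 80 + 25 + 70 = 175.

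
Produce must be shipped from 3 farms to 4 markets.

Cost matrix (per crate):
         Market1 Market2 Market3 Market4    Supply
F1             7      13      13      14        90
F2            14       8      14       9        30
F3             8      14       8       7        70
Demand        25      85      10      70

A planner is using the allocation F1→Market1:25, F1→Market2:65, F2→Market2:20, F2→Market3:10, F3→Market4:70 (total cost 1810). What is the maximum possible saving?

60

Current plan cost = 25·7 + 65·13 + 20·8 + 10·14 + 70·7 = 1810.
Optimal plan:
  F1 to Market1: 25 × 7 = 175
  F1 to Market2: 55 × 13 = 715
  F1 to Market3: 10 × 13 = 130
  F2 to Market2: 30 × 8 = 240
  F3 to Market4: 70 × 7 = 490
Optimal cost = 1750.
Saving = 1810 − 1750 = 60.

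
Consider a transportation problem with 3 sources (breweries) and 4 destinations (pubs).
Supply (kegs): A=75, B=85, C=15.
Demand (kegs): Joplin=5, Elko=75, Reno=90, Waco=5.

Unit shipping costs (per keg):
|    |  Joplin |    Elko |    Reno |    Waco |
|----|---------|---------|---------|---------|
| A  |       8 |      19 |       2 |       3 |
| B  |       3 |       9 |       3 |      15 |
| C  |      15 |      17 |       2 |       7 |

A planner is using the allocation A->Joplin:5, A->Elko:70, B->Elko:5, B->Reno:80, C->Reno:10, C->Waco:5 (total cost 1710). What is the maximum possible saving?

820

Current plan cost = 5·8 + 70·19 + 5·9 + 80·3 + 10·2 + 5·7 = 1710.
Optimal plan:
  A to Reno: 70 × 2 = 140
  A to Waco: 5 × 3 = 15
  B to Joplin: 5 × 3 = 15
  B to Elko: 75 × 9 = 675
  B to Reno: 5 × 3 = 15
  C to Reno: 15 × 2 = 30
Optimal cost = 890.
Saving = 1710 − 890 = 820.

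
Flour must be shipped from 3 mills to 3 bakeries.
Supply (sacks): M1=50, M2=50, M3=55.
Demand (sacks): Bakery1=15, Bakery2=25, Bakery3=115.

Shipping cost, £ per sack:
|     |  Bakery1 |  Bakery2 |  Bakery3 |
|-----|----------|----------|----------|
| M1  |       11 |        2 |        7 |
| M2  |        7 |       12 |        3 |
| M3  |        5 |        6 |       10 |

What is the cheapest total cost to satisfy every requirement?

850

A cheapest plan:
  M1 to Bakery2: 25 × £2 = £50
  M1 to Bakery3: 25 × £7 = £175
  M2 to Bakery3: 50 × £3 = £150
  M3 to Bakery1: 15 × £5 = £75
  M3 to Bakery3: 40 × £10 = £400
Total = 50 + 175 + 150 + 75 + 400 = £850.
(Supply check: M1 ships 50; M2 ships 50; M3 ships 55.)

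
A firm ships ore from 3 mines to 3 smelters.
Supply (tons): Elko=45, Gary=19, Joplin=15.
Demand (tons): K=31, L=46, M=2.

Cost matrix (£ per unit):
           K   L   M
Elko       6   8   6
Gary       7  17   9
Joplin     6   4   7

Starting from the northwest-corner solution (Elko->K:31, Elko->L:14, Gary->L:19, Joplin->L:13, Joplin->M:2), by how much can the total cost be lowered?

162

Current plan cost = 31·6 + 14·8 + 19·17 + 13·4 + 2·7 = £687.
Optimal plan:
  Elko to K: 12 × £6 = £72
  Elko to L: 31 × £8 = £248
  Elko to M: 2 × £6 = £12
  Gary to K: 19 × £7 = £133
  Joplin to L: 15 × £4 = £60
Optimal cost = £525.
Saving = 687 − 525 = £162.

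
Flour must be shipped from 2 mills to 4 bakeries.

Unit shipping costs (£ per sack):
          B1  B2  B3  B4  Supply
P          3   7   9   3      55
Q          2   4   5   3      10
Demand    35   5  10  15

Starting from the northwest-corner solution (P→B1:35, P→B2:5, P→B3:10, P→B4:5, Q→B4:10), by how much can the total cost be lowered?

40

Current plan cost = 35·3 + 5·7 + 10·9 + 5·3 + 10·3 = £275.
Optimal plan:
  P to B1: 35 × £3 = £105
  P to B2: 5 × £7 = £35
  P to B4: 15 × £3 = £45
  Q to B3: 10 × £5 = £50
Optimal cost = £235.
Saving = 275 − 235 = £40.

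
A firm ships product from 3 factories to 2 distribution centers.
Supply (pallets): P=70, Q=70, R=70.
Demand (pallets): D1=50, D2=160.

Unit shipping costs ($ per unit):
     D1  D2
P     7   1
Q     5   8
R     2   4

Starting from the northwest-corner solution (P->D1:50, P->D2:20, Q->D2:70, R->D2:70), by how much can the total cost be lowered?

Current plan cost = 50·7 + 20·1 + 70·8 + 70·4 = $1210.
Optimal plan:
  P–D2: 70 pallets
  Q–D1: 50 pallets
  Q–D2: 20 pallets
  R–D2: 70 pallets
Optimal cost = $760.
Saving = 1210 − 760 = $450.

450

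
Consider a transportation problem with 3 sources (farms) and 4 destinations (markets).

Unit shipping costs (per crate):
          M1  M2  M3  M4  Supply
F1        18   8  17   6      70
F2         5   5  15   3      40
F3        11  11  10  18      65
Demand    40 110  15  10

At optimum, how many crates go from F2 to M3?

0

Solving gives:
  F1->M2: 70 × 8 = 560
  F2->M2: 30 × 5 = 150
  F2->M4: 10 × 3 = 30
  F3->M1: 40 × 11 = 440
  F3->M2: 10 × 11 = 110
  F3->M3: 15 × 10 = 150
Total cost = 1440.
The route F2→M3 is not used.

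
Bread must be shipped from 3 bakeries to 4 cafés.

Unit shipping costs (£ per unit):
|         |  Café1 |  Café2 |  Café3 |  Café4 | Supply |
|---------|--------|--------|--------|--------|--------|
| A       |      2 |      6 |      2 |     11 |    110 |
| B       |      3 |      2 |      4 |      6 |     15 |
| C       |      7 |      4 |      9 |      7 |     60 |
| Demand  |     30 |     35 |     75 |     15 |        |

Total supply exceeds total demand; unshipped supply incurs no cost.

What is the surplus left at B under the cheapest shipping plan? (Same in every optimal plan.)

An optimal plan:
  A–Café1: 30 × £2 = £60
  A–Café3: 75 × £2 = £150
  B–Café2: 15 × £2 = £30
  C–Café2: 20 × £4 = £80
  C–Café4: 15 × £7 = £105
Total cost = £425.
B ships 15 of its 15, leaving 0.

0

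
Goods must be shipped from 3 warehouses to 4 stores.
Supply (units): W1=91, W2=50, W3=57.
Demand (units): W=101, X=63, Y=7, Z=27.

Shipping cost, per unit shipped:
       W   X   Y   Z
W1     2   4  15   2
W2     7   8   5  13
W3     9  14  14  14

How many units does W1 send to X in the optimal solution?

Solving gives:
  W1->W: 44 × 2 = 88
  W1->X: 20 × 4 = 80
  W1->Z: 27 × 2 = 54
  W2->X: 43 × 8 = 344
  W2->Y: 7 × 5 = 35
  W3->W: 57 × 9 = 513
Total cost = 1114.
So W1→X carries 20 units.

20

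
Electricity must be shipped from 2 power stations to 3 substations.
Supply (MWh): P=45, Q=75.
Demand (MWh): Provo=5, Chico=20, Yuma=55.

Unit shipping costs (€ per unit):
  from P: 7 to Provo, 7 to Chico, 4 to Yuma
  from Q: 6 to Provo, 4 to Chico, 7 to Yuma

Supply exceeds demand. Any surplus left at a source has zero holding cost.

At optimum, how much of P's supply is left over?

0

An optimal plan:
  P to Yuma: 45 × €4 = €180
  Q to Provo: 5 × €6 = €30
  Q to Chico: 20 × €4 = €80
  Q to Yuma: 10 × €7 = €70
Total cost = €360.
P ships 45 of its 45, leaving 0.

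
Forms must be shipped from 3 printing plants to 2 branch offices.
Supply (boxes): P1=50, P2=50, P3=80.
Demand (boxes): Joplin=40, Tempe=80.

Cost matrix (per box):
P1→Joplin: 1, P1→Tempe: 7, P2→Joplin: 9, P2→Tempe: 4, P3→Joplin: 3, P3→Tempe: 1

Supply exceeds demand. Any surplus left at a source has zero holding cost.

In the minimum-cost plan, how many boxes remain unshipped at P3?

Minimum-cost shipments:
  P1 to Joplin: 40 × 1 = 40
  P3 to Tempe: 80 × 1 = 80
Total cost = 120.
P3 ships 80 of its 80, leaving 0.

0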